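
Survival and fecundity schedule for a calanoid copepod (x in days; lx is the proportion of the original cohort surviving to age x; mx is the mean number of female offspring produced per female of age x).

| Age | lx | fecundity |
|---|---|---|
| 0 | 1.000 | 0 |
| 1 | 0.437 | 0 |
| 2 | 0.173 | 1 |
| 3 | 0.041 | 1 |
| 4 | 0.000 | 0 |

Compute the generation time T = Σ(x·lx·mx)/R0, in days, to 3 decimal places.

lx·mx: 0, 0, 0.173, 0.041, 0 → R0 = 0.214
x·lx·mx: 0, 0, 0.346, 0.123, 0 → Σ = 0.469
T = 0.469 / 0.214 = 2.191589… → 2.192

2.192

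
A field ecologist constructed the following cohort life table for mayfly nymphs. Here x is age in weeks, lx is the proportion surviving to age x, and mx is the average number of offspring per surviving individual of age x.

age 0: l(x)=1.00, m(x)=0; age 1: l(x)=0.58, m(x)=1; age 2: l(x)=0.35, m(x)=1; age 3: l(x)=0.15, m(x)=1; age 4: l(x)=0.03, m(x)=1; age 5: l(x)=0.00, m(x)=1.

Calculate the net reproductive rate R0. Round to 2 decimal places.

lx·mx by age: 0, 0.58, 0.35, 0.15, 0.03, 0
R0 = Σ lx·mx = 1.11 → 1.11

1.11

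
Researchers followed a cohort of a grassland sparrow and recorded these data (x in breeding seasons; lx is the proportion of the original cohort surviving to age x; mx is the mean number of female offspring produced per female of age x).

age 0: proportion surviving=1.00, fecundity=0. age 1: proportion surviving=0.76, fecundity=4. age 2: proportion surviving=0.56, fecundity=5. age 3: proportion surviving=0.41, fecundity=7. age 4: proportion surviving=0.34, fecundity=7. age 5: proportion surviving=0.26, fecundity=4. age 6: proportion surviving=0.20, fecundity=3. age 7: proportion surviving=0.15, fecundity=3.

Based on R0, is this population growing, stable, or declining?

R0 = Σ lx·mx = 0 + 3.04 + 2.8 + 2.87 + 2.38 + 1.04 + 0.6 + 0.45 = 13.18
R0 > 1, so the population is growing.

growing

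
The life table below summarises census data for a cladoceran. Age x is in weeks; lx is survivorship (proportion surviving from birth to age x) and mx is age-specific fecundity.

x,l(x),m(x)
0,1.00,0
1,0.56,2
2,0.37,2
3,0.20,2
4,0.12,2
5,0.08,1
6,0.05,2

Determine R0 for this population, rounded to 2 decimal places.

2.68

lx·mx by age: 0, 1.12, 0.74, 0.4, 0.24, 0.08, 0.1
R0 = Σ lx·mx = 2.68 → 2.68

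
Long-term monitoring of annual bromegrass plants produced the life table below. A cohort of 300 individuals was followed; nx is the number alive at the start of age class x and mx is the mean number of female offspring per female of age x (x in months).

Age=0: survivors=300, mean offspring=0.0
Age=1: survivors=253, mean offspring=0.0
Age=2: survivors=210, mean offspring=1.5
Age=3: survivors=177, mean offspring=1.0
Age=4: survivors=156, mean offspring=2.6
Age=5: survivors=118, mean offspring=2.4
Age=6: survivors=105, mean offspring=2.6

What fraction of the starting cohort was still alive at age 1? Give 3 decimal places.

l_1 = n_1/n_0 = 253/300 = 0.843333… → 0.843

0.843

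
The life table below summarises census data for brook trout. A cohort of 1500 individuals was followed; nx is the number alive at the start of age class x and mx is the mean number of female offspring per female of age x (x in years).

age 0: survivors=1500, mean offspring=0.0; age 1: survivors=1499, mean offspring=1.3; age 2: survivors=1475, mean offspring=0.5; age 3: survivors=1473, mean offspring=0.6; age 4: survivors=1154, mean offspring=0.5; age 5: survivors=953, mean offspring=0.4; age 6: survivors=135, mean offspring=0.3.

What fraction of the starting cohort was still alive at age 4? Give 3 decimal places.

l_4 = n_4/n_0 = 1154/1500 = 0.769333… → 0.769

0.769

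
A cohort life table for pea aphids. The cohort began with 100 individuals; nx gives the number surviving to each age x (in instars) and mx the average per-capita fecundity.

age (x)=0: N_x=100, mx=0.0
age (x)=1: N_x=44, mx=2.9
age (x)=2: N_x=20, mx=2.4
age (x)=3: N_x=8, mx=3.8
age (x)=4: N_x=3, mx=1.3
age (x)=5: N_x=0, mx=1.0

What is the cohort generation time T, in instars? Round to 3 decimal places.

lx = nx/n0 = nx/100: 1, 0.44, 0.2, 0.08, 0.03, 0
lx·mx: 0, 1.276, 0.48, 0.304, 0.039, 0 → R0 = 2.099
x·lx·mx: 0, 1.276, 0.96, 0.912, 0.156, 0 → Σ = 3.304
T = 3.304 / 2.099 = 1.574083… → 1.574

1.574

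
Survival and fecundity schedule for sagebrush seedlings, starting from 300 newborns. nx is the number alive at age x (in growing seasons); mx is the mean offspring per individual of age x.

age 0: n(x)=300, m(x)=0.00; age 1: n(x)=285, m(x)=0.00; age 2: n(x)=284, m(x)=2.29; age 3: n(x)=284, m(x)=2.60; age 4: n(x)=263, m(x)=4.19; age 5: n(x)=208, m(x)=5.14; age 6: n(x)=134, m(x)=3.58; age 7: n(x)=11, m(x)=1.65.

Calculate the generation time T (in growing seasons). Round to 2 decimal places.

lx = nx/n0 = nx/300: 1, 0.95, 0.94667…, 0.94667…, 0.87667…, 0.69333…, 0.44667…, 0.03667…
lx·mx: 0, 0, 2.167867…, 2.461333…, 3.673233…, 3.563733…, 1.599067…, 0.0605… → R0 = 13.525733…
x·lx·mx: 0, 0, 4.335733…, 7.384…, 14.692933…, 17.818667…, 9.5944…, 0.4235… → Σ = 54.249233…
T = 54.249233… / 13.525733… = 4.010816… → 4.01

4.01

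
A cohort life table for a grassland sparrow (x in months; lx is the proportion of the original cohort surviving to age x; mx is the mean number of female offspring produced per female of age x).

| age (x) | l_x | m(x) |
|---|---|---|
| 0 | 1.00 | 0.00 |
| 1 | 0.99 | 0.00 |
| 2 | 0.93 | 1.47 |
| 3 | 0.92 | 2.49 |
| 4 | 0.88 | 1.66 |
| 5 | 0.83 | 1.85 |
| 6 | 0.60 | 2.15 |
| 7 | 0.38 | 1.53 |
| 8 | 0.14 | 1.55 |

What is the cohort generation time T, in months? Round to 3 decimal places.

4.195

lx·mx: 0, 0, 1.3671, 2.2908, 1.4608, 1.5355, 1.29, 0.5814, 0.217 → R0 = 8.7426
x·lx·mx: 0, 0, 2.7342, 6.8724, 5.8432, 7.6775, 7.74, 4.0698, 1.736 → Σ = 36.6731
T = 36.6731 / 8.7426 = 4.194759… → 4.195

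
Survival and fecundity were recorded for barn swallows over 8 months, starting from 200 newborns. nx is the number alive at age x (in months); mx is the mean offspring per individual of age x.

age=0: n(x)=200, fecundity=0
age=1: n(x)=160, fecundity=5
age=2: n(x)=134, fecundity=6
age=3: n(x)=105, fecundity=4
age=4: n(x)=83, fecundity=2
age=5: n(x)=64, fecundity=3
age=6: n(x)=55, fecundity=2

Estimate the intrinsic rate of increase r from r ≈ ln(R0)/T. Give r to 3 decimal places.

1.056

lx = nx/n0 = nx/200: 1, 0.8, 0.67, 0.525, 0.415, 0.32, 0.275
R0 = Σ lx·mx = 0 + 4 + 4.02 + 2.1 + 0.83 + 0.96 + 0.55 = 12.46
Σ x·lx·mx = 29.76; T = 29.76/12.46 = 2.38844…
r ≈ ln(R0)/T = ln(12.46)/2.38844… = 1.05614… → 1.056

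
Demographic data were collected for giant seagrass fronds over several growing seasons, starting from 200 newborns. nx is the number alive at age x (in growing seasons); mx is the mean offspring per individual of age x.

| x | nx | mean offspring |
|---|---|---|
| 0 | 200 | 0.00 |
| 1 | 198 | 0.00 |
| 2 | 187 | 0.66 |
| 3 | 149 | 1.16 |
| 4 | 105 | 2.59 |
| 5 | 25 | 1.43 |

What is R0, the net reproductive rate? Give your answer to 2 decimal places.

3.02

lx = nx/n0 = nx/200: 1, 0.99, 0.935, 0.745, 0.525, 0.125
lx·mx by age: 0, 0, 0.6171, 0.8642, 1.35975, 0.17875
R0 = Σ lx·mx = 3.0198 → 3.02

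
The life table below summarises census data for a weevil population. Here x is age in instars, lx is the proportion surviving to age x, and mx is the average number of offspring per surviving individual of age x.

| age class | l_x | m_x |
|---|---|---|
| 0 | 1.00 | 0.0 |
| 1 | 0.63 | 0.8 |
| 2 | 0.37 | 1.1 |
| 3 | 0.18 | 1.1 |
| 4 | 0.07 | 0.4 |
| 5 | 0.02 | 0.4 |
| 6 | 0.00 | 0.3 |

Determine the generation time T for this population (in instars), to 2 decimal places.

1.80

lx·mx: 0, 0.504, 0.407, 0.198, 0.028, 0.008, 0 → R0 = 1.145
x·lx·mx: 0, 0.504, 0.814, 0.594, 0.112, 0.04, 0 → Σ = 2.064
T = 2.064 / 1.145 = 1.80262… → 1.80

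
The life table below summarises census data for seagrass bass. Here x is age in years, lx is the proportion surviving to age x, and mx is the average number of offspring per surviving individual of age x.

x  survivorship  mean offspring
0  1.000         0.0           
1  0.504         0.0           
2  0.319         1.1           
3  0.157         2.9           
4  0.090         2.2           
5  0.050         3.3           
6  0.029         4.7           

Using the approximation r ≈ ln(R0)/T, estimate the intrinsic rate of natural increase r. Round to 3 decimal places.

0.077

R0 = Σ lx·mx = 0 + 0 + 0.3509 + 0.4553 + 0.198 + 0.165 + 0.1363 = 1.3055
Σ x·lx·mx = 4.5025; T = 4.5025/1.3055 = 3.44887…
r ≈ ln(R0)/T = ln(1.3055)/3.44887… = 0.0773… → 0.077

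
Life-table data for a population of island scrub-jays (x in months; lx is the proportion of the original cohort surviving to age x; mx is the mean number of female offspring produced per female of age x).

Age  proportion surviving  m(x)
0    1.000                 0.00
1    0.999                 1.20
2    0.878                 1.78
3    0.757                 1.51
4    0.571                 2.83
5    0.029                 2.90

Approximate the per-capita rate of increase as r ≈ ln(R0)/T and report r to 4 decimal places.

R0 = Σ lx·mx = 0 + 1.1988 + 1.56284 + 1.14307 + 1.61593 + 0.0841 = 5.60474
Σ x·lx·mx = 14.63791; T = 14.63791/5.60474 = 2.6117…
r ≈ ln(R0)/T = ln(5.60474)/2.6117… = 0.659958… → 0.6600

0.6600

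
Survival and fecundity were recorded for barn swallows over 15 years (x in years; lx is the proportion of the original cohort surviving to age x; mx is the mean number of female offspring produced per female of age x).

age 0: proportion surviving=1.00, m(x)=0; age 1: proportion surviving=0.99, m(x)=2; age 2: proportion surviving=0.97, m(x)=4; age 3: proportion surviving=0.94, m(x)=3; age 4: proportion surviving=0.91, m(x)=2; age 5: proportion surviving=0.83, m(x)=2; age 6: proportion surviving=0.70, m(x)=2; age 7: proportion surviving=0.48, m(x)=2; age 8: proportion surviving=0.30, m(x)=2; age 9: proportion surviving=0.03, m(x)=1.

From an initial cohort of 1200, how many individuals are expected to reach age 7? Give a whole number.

Expected survivors = N0 · l_7 = 1200 × 0.48 = 576 → 576

576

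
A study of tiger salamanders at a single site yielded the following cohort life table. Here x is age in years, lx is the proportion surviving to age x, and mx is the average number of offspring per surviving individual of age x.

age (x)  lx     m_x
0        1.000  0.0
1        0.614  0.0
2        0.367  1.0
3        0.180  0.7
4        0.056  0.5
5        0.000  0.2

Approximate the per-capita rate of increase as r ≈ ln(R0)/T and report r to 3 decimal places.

-0.278

R0 = Σ lx·mx = 0 + 0 + 0.367 + 0.126 + 0.028 + 0 = 0.521
Σ x·lx·mx = 1.224; T = 1.224/0.521 = 2.34933…
r ≈ ln(R0)/T = ln(0.521)/2.34933… = -0.27753… → -0.278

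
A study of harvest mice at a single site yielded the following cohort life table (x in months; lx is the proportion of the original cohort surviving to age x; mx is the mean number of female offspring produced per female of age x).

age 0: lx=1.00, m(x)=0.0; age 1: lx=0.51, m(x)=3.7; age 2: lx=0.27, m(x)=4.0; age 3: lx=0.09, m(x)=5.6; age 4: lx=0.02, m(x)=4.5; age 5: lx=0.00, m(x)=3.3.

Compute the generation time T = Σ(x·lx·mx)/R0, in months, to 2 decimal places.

lx·mx: 0, 1.887, 1.08, 0.504, 0.09, 0 → R0 = 3.561
x·lx·mx: 0, 1.887, 2.16, 1.512, 0.36, 0 → Σ = 5.919
T = 5.919 / 3.561 = 1.662174… → 1.66

1.66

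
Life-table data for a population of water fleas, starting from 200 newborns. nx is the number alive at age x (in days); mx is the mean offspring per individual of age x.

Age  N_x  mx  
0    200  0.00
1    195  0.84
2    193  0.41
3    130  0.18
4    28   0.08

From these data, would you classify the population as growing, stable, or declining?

lx = nx/n0 = nx/200: 1, 0.975, 0.965, 0.65, 0.14
R0 = Σ lx·mx = 0 + 0.819 + 0.39565 + 0.117 + 0.0112 = 1.34285
R0 > 1, so the population is growing.

growing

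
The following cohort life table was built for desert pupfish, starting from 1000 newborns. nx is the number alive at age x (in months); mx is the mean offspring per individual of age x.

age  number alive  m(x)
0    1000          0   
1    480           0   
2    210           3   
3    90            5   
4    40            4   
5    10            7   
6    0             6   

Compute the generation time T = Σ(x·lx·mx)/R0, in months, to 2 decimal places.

2.75

lx = nx/n0 = nx/1000: 1, 0.48, 0.21, 0.09, 0.04, 0.01, 0
lx·mx: 0, 0, 0.63, 0.45, 0.16, 0.07, 0 → R0 = 1.31
x·lx·mx: 0, 0, 1.26, 1.35, 0.64, 0.35, 0 → Σ = 3.6
T = 3.6 / 1.31 = 2.748092… → 2.75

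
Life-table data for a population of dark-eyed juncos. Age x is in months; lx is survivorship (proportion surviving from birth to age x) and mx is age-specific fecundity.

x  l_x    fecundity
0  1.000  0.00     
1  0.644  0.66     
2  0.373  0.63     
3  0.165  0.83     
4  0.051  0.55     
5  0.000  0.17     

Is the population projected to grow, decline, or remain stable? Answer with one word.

R0 = Σ lx·mx = 0 + 0.42504 + 0.23499 + 0.13695 + 0.02805 + 0 = 0.82503
R0 < 1, so the population is declining.

declining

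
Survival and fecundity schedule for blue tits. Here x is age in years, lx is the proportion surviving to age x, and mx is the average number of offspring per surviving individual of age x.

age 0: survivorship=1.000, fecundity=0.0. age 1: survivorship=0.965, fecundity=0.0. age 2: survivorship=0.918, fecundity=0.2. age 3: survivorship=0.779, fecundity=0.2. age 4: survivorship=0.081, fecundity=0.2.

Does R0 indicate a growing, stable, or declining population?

R0 = Σ lx·mx = 0 + 0 + 0.1836 + 0.1558 + 0.0162 = 0.3556
R0 < 1, so the population is declining.

declining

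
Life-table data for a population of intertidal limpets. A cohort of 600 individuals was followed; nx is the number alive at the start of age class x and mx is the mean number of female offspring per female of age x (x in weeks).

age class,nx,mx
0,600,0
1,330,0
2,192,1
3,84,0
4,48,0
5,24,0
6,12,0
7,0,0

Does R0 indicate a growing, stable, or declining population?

lx = nx/n0 = nx/600: 1, 0.55, 0.32, 0.14, 0.08, 0.04, 0.02, 0
R0 = Σ lx·mx = 0 + 0 + 0.32 + 0 + 0 + 0 + 0 + 0 = 0.32
R0 < 1, so the population is declining.

declining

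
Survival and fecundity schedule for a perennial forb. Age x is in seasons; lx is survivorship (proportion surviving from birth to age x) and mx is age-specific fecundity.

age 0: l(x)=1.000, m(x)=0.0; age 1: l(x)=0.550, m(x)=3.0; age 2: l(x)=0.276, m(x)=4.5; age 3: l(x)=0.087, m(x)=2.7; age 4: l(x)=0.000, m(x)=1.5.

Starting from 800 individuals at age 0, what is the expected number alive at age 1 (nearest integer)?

440

Expected survivors = N0 · l_1 = 800 × 0.550 = 440 → 440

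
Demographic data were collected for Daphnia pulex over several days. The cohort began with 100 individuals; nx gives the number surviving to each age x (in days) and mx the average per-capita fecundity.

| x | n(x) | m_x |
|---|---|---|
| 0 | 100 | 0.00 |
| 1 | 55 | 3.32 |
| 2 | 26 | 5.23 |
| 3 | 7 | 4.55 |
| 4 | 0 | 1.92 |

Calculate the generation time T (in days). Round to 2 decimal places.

1.57

lx = nx/n0 = nx/100: 1, 0.55, 0.26, 0.07, 0
lx·mx: 0, 1.826, 1.3598, 0.3185, 0 → R0 = 3.5043
x·lx·mx: 0, 1.826, 2.7196, 0.9555, 0 → Σ = 5.5011
T = 5.5011 / 3.5043 = 1.569814… → 1.57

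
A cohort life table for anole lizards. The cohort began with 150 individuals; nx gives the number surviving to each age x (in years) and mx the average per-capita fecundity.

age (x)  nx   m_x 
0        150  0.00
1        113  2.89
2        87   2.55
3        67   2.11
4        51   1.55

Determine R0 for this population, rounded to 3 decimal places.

5.126

lx = nx/n0 = nx/150: 1, 0.75333…, 0.58, 0.44667…, 0.34
lx·mx by age: 0, 2.177133…, 1.479, 0.942467…, 0.527
R0 = Σ lx·mx = 5.1256… → 5.126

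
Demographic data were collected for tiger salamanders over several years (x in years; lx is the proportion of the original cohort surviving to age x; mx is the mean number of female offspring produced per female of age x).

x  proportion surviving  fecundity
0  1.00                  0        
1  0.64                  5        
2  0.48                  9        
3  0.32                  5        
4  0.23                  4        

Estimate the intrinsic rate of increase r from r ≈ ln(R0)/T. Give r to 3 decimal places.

1.140

R0 = Σ lx·mx = 0 + 3.2 + 4.32 + 1.6 + 0.92 = 10.04
Σ x·lx·mx = 20.32; T = 20.32/10.04 = 2.0239…
r ≈ ln(R0)/T = ln(10.04)/2.0239… = 1.13967… → 1.140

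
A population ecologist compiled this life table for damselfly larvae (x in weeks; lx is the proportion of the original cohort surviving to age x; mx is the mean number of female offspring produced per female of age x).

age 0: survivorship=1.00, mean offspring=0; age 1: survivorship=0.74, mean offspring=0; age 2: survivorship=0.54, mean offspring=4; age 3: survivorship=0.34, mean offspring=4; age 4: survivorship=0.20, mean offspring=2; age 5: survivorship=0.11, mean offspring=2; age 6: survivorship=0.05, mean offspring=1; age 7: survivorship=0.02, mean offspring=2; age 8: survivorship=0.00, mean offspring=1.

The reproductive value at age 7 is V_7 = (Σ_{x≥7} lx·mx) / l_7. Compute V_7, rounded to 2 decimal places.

lx·mx for x ≥ 7: 0.04, 0 → sum = 0.04
V_7 = 0.04 / l_7 = 0.04 / 0.02 = 2 → 2.00

2.00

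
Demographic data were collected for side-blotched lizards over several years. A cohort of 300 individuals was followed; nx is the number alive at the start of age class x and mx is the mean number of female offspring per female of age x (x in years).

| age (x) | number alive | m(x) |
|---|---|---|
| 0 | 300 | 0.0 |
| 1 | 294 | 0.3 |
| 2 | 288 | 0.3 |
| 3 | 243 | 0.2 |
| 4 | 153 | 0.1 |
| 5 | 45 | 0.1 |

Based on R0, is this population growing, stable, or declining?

declining

lx = nx/n0 = nx/300: 1, 0.98, 0.96, 0.81, 0.51, 0.15
R0 = Σ lx·mx = 0 + 0.294 + 0.288 + 0.162 + 0.051 + 0.015 = 0.81
R0 < 1, so the population is declining.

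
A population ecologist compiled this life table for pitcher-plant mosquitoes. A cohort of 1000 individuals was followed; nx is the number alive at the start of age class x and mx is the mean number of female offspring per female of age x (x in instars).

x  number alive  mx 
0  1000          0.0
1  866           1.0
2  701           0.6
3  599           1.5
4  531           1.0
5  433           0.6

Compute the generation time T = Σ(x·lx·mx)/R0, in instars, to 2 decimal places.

2.63

lx = nx/n0 = nx/1000: 1, 0.866, 0.701, 0.599, 0.531, 0.433
lx·mx: 0, 0.866, 0.4206, 0.8985, 0.531, 0.2598 → R0 = 2.9759
x·lx·mx: 0, 0.866, 0.8412, 2.6955, 2.124, 1.299 → Σ = 7.8257
T = 7.8257 / 2.9759 = 2.629692… → 2.63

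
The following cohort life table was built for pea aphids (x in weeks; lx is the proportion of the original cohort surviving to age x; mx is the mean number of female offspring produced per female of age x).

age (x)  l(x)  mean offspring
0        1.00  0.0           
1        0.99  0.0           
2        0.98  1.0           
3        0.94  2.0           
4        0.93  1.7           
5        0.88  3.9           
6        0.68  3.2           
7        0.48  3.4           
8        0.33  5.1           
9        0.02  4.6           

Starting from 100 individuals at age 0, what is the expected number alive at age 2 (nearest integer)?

98

Expected survivors = N0 · l_2 = 100 × 0.98 = 98 → 98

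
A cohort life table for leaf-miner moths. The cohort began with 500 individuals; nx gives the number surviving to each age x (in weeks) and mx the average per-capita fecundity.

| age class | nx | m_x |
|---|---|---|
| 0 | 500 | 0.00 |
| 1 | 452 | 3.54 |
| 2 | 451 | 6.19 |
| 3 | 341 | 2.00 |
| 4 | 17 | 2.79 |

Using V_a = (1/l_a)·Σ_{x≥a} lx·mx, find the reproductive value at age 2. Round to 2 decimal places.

lx = nx/n0 = nx/500: 1, 0.904, 0.902, 0.682, 0.034
lx·mx for x ≥ 2: 5.58338, 1.364, 0.09486 → sum = 7.04224
V_2 = 7.04224 / l_2 = 7.04224 / 0.902 = 7.807361… → 7.81

7.81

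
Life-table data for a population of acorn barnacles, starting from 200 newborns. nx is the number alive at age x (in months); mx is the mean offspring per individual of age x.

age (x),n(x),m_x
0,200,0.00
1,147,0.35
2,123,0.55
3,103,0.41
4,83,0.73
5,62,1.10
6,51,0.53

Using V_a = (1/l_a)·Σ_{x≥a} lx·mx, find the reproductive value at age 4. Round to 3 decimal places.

1.877

lx = nx/n0 = nx/200: 1, 0.735, 0.615, 0.515, 0.415, 0.31, 0.255
lx·mx for x ≥ 4: 0.30295, 0.341, 0.13515 → sum = 0.7791
V_4 = 0.7791 / l_4 = 0.7791 / 0.415 = 1.877349… → 1.877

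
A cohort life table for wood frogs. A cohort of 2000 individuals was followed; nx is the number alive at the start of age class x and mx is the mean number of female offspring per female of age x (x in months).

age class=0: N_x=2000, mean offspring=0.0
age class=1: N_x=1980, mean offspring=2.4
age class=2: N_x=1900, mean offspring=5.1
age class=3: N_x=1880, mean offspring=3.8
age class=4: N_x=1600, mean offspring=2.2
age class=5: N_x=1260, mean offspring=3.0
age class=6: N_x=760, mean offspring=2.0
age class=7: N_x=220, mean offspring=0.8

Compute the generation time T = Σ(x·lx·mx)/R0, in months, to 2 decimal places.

lx = nx/n0 = nx/2000: 1, 0.99, 0.95, 0.94, 0.8, 0.63, 0.38, 0.11
lx·mx: 0, 2.376, 4.845, 3.572, 1.76, 1.89, 0.76, 0.088 → R0 = 15.291
x·lx·mx: 0, 2.376, 9.69, 10.716, 7.04, 9.45, 4.56, 0.616 → Σ = 44.448
T = 44.448 / 15.291 = 2.906808… → 2.91

2.91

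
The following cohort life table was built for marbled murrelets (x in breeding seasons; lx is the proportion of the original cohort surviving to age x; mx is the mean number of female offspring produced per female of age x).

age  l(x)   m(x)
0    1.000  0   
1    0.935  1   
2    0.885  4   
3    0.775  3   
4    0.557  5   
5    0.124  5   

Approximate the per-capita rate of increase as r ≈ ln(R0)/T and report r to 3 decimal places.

R0 = Σ lx·mx = 0 + 0.935 + 3.54 + 2.325 + 2.785 + 0.62 = 10.205
Σ x·lx·mx = 29.23; T = 29.23/10.205 = 2.86428…
r ≈ ln(R0)/T = ln(10.205)/2.86428… = 0.81098… → 0.811

0.811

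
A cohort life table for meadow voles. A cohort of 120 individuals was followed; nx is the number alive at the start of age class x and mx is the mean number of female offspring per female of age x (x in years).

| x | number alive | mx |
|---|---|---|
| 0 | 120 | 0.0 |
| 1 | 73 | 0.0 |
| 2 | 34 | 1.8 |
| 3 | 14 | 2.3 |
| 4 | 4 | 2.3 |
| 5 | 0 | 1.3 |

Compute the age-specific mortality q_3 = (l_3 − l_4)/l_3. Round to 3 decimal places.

0.714

lx = nx/n0 = nx/120: 1, 0.60833…, 0.28333…, 0.11667…, 0.03333…, 0
q_3 = (l_3 − l_4) / l_3 = (0.116667… − 0.033333…) / 0.116667…
     = 0.083333… / 0.116667… = 0.714286… → 0.714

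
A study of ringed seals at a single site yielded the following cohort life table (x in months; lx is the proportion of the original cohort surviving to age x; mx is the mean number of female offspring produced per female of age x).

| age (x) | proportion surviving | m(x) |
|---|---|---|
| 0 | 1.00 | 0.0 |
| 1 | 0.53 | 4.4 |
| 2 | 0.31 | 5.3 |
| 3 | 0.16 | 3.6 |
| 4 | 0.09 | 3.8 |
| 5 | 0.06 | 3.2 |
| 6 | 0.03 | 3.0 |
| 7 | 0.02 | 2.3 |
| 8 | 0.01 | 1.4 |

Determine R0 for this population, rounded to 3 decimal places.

lx·mx by age: 0, 2.332, 1.643, 0.576, 0.342, 0.192, 0.09, 0.046, 0.014
R0 = Σ lx·mx = 5.235 → 5.235

5.235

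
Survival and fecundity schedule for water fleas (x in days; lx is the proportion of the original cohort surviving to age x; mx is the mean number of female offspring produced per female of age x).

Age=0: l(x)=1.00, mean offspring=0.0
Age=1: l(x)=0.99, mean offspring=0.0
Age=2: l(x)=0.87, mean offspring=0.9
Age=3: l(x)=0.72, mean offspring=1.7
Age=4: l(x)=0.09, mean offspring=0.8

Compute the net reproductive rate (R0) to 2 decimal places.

lx·mx by age: 0, 0, 0.783, 1.224, 0.072
R0 = Σ lx·mx = 2.079 → 2.08

2.08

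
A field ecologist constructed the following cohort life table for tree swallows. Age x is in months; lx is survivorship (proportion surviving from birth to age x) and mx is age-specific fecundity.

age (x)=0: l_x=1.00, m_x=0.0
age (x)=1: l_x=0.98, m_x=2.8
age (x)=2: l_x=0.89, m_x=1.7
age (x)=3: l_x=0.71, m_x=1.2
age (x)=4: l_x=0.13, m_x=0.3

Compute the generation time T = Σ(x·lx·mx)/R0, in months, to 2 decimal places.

1.65

lx·mx: 0, 2.744, 1.513, 0.852, 0.039 → R0 = 5.148
x·lx·mx: 0, 2.744, 3.026, 2.556, 0.156 → Σ = 8.482
T = 8.482 / 5.148 = 1.64763… → 1.65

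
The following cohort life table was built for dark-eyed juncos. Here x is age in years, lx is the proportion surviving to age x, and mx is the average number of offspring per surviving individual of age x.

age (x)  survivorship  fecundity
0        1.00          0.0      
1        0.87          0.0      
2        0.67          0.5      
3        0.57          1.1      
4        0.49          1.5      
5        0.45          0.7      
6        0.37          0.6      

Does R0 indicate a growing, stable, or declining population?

R0 = Σ lx·mx = 0 + 0 + 0.335 + 0.627 + 0.735 + 0.315 + 0.222 = 2.234
R0 > 1, so the population is growing.

growing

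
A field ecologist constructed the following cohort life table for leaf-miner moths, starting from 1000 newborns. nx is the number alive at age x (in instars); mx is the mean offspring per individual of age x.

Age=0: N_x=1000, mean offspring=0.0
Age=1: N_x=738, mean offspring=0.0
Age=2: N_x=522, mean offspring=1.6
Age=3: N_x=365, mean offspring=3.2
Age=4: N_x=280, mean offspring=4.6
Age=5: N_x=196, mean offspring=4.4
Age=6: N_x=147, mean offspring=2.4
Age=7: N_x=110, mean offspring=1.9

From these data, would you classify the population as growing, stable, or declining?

lx = nx/n0 = nx/1000: 1, 0.738, 0.522, 0.365, 0.28, 0.196, 0.147, 0.11
R0 = Σ lx·mx = 0 + 0 + 0.8352 + 1.168 + 1.288 + 0.8624 + 0.3528 + 0.209 = 4.7154
R0 > 1, so the population is growing.

growing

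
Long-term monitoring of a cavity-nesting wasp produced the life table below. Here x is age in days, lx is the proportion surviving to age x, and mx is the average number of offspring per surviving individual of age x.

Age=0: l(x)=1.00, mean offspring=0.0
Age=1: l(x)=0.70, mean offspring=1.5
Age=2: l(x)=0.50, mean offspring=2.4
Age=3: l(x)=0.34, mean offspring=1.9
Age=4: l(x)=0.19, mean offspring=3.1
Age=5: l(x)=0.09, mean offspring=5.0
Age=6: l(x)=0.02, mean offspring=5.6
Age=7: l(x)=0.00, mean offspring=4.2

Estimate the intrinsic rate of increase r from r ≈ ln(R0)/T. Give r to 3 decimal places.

R0 = Σ lx·mx = 0 + 1.05 + 1.2 + 0.646 + 0.589 + 0.45 + 0.112 + 0 = 4.047
Σ x·lx·mx = 10.666; T = 10.666/4.047 = 2.63553…
r ≈ ln(R0)/T = ln(4.047)/2.63553… = 0.53043… → 0.530

0.530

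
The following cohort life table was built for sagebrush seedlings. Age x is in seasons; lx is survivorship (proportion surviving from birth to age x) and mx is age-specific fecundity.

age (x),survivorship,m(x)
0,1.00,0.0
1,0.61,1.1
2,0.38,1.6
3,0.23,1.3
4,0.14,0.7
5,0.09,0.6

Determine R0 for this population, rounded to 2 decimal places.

lx·mx by age: 0, 0.671, 0.608, 0.299, 0.098, 0.054
R0 = Σ lx·mx = 1.73 → 1.73

1.73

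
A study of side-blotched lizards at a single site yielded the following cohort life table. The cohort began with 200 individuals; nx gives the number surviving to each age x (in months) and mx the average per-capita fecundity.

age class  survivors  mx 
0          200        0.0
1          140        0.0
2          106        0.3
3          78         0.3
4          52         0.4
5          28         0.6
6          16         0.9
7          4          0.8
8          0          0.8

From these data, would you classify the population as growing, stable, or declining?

lx = nx/n0 = nx/200: 1, 0.7, 0.53, 0.39, 0.26, 0.14, 0.08, 0.02, 0
R0 = Σ lx·mx = 0 + 0 + 0.159 + 0.117 + 0.104 + 0.084 + 0.072 + 0.016 + 0 = 0.552
R0 < 1, so the population is declining.

declining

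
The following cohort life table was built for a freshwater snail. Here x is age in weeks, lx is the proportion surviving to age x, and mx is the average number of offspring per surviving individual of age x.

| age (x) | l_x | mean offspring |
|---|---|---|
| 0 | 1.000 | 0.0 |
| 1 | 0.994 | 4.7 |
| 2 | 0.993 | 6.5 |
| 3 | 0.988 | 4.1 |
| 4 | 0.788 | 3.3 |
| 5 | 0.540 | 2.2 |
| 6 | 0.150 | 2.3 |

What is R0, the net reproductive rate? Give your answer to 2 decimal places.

lx·mx by age: 0, 4.6718, 6.4545, 4.0508, 2.6004, 1.188, 0.345
R0 = Σ lx·mx = 19.3105 → 19.31

19.31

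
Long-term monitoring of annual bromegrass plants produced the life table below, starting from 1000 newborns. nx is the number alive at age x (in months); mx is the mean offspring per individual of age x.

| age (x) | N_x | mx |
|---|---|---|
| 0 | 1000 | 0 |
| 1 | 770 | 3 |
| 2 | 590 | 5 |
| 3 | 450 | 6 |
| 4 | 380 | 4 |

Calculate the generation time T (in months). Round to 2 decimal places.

2.36

lx = nx/n0 = nx/1000: 1, 0.77, 0.59, 0.45, 0.38
lx·mx: 0, 2.31, 2.95, 2.7, 1.52 → R0 = 9.48
x·lx·mx: 0, 2.31, 5.9, 8.1, 6.08 → Σ = 22.39
T = 22.39 / 9.48 = 2.361814… → 2.36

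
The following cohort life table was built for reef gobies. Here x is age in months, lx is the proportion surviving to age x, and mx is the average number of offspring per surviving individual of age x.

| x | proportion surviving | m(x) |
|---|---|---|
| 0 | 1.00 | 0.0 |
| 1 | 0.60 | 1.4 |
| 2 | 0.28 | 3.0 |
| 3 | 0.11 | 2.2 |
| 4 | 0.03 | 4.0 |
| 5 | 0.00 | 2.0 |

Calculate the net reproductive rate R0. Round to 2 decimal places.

2.04

lx·mx by age: 0, 0.84, 0.84, 0.242, 0.12, 0
R0 = Σ lx·mx = 2.042 → 2.04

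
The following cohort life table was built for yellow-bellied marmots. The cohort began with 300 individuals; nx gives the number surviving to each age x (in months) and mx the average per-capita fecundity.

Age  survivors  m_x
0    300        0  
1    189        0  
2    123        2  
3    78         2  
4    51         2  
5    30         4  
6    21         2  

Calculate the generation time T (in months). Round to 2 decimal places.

lx = nx/n0 = nx/300: 1, 0.63, 0.41, 0.26, 0.17, 0.1, 0.07
lx·mx: 0, 0, 0.82, 0.52, 0.34, 0.4, 0.14 → R0 = 2.22
x·lx·mx: 0, 0, 1.64, 1.56, 1.36, 2, 0.84 → Σ = 7.4
T = 7.4 / 2.22 = 3.333333… → 3.33

3.33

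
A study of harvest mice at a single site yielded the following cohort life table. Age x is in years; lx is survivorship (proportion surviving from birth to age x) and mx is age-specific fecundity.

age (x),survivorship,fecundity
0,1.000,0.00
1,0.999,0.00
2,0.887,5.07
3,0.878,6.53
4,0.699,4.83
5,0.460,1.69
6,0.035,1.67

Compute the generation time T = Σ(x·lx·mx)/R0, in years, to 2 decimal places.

3.04

lx·mx: 0, 0, 4.49709, 5.73334, 3.37617, 0.7774, 0.05845 → R0 = 14.44245
x·lx·mx: 0, 0, 8.99418, 17.20002, 13.50468, 3.887, 0.3507 → Σ = 43.93658
T = 43.93658 / 14.44245 = 3.042183… → 3.04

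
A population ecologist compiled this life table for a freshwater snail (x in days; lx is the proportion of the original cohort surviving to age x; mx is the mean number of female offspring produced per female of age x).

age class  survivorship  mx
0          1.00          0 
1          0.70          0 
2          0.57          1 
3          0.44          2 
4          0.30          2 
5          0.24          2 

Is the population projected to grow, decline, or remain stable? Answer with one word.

growing

R0 = Σ lx·mx = 0 + 0 + 0.57 + 0.88 + 0.6 + 0.48 = 2.53
R0 > 1, so the population is growing.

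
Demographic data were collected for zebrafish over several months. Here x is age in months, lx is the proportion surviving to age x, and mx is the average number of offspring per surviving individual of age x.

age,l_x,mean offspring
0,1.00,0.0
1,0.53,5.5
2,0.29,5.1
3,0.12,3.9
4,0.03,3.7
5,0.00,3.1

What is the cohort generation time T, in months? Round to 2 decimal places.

1.55

lx·mx: 0, 2.915, 1.479, 0.468, 0.111, 0 → R0 = 4.973
x·lx·mx: 0, 2.915, 2.958, 1.404, 0.444, 0 → Σ = 7.721
T = 7.721 / 4.973 = 1.552584… → 1.55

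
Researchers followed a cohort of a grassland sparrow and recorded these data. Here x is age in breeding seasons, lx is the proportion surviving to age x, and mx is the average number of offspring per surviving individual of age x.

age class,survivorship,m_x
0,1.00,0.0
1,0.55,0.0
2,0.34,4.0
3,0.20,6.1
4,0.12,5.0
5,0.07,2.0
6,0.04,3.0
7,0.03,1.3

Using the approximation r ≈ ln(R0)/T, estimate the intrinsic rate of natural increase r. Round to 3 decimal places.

0.414

R0 = Σ lx·mx = 0 + 0 + 1.36 + 1.22 + 0.6 + 0.14 + 0.12 + 0.039 = 3.479
Σ x·lx·mx = 10.473; T = 10.473/3.479 = 3.01035…
r ≈ ln(R0)/T = ln(3.479)/3.01035… = 0.41415… → 0.414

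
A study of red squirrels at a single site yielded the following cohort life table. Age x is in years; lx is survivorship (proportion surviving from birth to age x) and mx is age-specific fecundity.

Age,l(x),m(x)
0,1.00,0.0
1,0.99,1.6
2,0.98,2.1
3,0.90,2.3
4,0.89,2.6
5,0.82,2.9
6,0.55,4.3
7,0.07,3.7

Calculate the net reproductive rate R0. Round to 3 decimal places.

lx·mx by age: 0, 1.584, 2.058, 2.07, 2.314, 2.378, 2.365, 0.259
R0 = Σ lx·mx = 13.028 → 13.028

13.028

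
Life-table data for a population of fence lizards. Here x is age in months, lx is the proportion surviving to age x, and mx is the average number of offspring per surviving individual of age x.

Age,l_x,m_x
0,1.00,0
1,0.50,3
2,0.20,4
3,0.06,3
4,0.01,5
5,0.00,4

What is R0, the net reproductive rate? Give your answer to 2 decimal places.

lx·mx by age: 0, 1.5, 0.8, 0.18, 0.05, 0
R0 = Σ lx·mx = 2.53 → 2.53

2.53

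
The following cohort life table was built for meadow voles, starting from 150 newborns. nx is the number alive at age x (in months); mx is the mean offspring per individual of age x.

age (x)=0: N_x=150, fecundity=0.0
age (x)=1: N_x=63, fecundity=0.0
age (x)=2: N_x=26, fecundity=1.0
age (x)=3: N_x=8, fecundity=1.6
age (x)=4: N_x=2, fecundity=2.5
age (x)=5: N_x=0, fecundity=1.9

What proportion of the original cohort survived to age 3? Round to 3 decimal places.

0.053

l_3 = n_3/n_0 = 8/150 = 0.053333… → 0.053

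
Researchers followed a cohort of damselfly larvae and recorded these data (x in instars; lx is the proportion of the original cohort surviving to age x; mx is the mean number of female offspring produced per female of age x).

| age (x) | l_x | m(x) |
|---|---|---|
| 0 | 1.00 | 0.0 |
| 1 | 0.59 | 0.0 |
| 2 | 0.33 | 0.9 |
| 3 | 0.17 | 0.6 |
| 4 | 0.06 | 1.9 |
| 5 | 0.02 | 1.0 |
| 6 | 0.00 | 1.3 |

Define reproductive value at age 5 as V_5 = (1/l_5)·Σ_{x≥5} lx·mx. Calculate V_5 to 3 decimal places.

lx·mx for x ≥ 5: 0.02, 0 → sum = 0.02
V_5 = 0.02 / l_5 = 0.02 / 0.02 = 1 → 1.000

1.000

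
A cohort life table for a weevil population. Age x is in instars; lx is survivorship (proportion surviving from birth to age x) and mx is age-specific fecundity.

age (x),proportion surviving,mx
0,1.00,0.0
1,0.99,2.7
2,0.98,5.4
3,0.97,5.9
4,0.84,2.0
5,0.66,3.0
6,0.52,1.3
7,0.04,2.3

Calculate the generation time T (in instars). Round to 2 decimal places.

2.86

lx·mx: 0, 2.673, 5.292, 5.723, 1.68, 1.98, 0.676, 0.092 → R0 = 18.116
x·lx·mx: 0, 2.673, 10.584, 17.169, 6.72, 9.9, 4.056, 0.644 → Σ = 51.746
T = 51.746 / 18.116 = 2.85637… → 2.86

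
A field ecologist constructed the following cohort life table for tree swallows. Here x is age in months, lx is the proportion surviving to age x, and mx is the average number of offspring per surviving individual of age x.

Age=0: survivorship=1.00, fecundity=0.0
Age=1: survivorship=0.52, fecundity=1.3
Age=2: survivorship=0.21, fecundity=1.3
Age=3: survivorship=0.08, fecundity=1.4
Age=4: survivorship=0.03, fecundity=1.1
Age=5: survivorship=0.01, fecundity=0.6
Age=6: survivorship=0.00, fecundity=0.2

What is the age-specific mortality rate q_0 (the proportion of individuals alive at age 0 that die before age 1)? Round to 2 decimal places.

0.48

q_0 = (l_0 − l_1) / l_0 = (1 − 0.52) / 1
     = 0.48 / 1 = 0.48 → 0.48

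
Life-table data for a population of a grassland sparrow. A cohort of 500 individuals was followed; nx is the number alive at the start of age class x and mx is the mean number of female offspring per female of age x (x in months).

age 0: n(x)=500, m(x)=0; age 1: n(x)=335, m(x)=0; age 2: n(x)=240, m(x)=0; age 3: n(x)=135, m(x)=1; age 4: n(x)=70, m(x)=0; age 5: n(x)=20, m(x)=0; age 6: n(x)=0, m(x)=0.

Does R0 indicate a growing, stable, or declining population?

declining

lx = nx/n0 = nx/500: 1, 0.67, 0.48, 0.27, 0.14, 0.04, 0
R0 = Σ lx·mx = 0 + 0 + 0 + 0.27 + 0 + 0 + 0 = 0.27
R0 < 1, so the population is declining.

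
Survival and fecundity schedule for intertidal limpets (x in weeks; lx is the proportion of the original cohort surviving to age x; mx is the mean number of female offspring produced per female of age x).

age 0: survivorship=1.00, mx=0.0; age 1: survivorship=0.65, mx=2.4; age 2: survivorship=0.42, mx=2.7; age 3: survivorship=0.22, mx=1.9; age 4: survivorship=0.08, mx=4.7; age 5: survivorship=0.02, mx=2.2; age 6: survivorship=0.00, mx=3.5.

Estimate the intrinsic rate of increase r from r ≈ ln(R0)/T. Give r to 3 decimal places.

R0 = Σ lx·mx = 0 + 1.56 + 1.134 + 0.418 + 0.376 + 0.044 + 0 = 3.532
Σ x·lx·mx = 6.806; T = 6.806/3.532 = 1.92695…
r ≈ ln(R0)/T = ln(3.532)/1.92695… = 0.65485… → 0.655

0.655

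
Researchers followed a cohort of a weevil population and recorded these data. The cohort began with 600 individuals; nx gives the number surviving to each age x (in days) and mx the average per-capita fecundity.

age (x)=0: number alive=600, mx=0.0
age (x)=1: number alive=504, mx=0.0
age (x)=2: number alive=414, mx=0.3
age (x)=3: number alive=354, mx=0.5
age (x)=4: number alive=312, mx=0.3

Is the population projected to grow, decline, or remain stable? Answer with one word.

declining

lx = nx/n0 = nx/600: 1, 0.84, 0.69, 0.59, 0.52
R0 = Σ lx·mx = 0 + 0 + 0.207 + 0.295 + 0.156 = 0.658
R0 < 1, so the population is declining.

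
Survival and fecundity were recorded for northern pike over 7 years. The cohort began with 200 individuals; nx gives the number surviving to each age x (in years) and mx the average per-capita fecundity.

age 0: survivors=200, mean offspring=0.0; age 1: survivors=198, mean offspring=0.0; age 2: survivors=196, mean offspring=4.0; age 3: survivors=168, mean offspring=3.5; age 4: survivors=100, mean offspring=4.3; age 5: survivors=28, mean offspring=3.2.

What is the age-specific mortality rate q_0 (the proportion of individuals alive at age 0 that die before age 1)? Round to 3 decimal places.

lx = nx/n0 = nx/200: 1, 0.99, 0.98, 0.84, 0.5, 0.14
q_0 = (l_0 − l_1) / l_0 = (1 − 0.99) / 1
     = 0.01 / 1 = 0.01 → 0.010

0.010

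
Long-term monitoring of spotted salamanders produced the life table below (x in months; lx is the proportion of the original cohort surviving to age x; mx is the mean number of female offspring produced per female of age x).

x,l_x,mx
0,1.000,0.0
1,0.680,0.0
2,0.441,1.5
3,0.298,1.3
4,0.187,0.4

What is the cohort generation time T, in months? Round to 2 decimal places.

2.48

lx·mx: 0, 0, 0.6615, 0.3874, 0.0748 → R0 = 1.1237
x·lx·mx: 0, 0, 1.323, 1.1622, 0.2992 → Σ = 2.7844
T = 2.7844 / 1.1237 = 2.477886… → 2.48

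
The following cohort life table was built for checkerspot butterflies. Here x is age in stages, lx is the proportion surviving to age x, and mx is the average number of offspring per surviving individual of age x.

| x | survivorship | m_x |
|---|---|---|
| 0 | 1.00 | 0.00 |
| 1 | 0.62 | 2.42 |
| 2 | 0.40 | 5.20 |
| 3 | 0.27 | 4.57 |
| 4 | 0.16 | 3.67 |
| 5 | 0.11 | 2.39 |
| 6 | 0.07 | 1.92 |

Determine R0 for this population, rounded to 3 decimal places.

5.799

lx·mx by age: 0, 1.5004, 2.08, 1.2339, 0.5872, 0.2629, 0.1344
R0 = Σ lx·mx = 5.7988 → 5.799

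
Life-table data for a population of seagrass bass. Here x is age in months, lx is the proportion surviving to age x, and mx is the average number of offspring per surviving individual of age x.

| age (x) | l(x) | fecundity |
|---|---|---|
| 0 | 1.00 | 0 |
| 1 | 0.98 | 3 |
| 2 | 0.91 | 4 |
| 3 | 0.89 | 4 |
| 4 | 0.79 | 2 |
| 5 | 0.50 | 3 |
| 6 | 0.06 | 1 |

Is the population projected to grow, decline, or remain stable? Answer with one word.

growing

R0 = Σ lx·mx = 0 + 2.94 + 3.64 + 3.56 + 1.58 + 1.5 + 0.06 = 13.28
R0 > 1, so the population is growing.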